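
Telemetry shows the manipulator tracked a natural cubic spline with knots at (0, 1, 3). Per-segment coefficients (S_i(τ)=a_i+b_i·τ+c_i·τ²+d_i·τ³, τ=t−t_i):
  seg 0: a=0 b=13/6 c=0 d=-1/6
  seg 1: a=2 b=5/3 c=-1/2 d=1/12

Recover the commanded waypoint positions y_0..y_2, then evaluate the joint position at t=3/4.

y_0 = S_0(0) = a_0 = 0
y_1 = S_1(0) = a_1 = 2
y_2 = S_1(2) = 4
t_q=3/4 is in segment 0 (τ=3/4); S_0(τ)=199/128

y_0=0 y_1=2 y_2=4
S(3/4) = 199/128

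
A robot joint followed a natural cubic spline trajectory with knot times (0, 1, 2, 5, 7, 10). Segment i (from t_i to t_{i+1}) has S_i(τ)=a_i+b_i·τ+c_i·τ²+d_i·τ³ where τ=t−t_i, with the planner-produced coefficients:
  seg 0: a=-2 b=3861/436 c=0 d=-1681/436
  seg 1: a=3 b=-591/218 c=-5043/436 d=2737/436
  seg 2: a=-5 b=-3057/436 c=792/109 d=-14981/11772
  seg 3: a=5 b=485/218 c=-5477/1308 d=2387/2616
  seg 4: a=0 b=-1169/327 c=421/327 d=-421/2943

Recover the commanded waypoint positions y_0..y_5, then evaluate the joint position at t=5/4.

y_0=-2 y_1=3 y_2=-5 y_3=5 y_4=0 y_5=-3
S(5/4) = 47365/27904

y_0 = S_0(0) = a_0 = -2
y_1 = S_1(0) = a_1 = 3
y_2 = S_2(0) = a_2 = -5
y_3 = S_3(0) = a_3 = 5
y_4 = S_4(0) = a_4 = 0
y_5 = S_4(3) = -3
t_q=5/4 is in segment 1 (τ=1/4); S_1(τ)=47365/27904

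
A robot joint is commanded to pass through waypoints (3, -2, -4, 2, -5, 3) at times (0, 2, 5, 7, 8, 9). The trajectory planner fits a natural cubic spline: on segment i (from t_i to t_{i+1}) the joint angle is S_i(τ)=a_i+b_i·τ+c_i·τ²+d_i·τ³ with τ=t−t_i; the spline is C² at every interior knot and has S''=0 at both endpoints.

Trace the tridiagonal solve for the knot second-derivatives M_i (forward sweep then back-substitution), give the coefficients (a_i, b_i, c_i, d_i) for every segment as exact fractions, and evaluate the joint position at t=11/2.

Δ: Δ0=-5/2, Δ1=-2/3, Δ2=3, Δ3=-7, Δ4=8
row 1: diag=10, rhs=11; c'=3/10, d'=11/10
row 2: denom=10−3·3/10=91/10; d'=(22−3·11/10)/(91/10)=187/91
row 3: denom=6−2·20/91=506/91; d'=(-60−2·187/91)/(506/91)=-2917/253
row 4: denom=4−1·91/506=1933/506; d'=(90−1·-2917/253)/(1933/506)=51374/1933
back: M4=51374/1933
back: M3=-2917/253−91/506·51374/1933=-31526/1933
back: M2=187/91−20/91·-31526/1933=10901/1933
back: M1=11/10−3/10·10901/1933=-1144/1933
M: M0=0, M1=-1144/1933, M2=10901/1933, M3=-31526/1933, M4=51374/1933, M5=0
seg 0: a=3, c=M0/2=0, d=(M1−M0)/(6·2)=-286/5799, b=Δ0−h0·(2M0+M1)/6=-26707/11598
seg 1: a=-2, c=M1/2=-572/1933, d=(M2−M1)/(6·3)=4015/11598, b=Δ1−h1·(2M1+M2)/6=-33571/11598
seg 2: a=-4, c=M2/2=10901/3866, d=(M3−M2)/(6·2)=-42427/23196, b=Δ2−h2·(2M2+M3)/6=27121/5799
seg 3: a=2, c=M3/2=-15763/1933, d=(M4−M3)/(6·1)=41450/5799, b=Δ3−h3·(2M3+M4)/6=-34754/5799
seg 4: a=-5, c=M4/2=25687/1933, d=(M5−M4)/(6·1)=-25687/5799, b=Δ4−h4·(2M4+M5)/6=-4982/5799
t_q=11/2 → seg 2, τ=1/2; S=-4+27121/5799·τ+10901/3866·τ²+-42427/23196·τ³=-73317/61856

  seg 0: a=3 b=-26707/11598 c=0 d=-286/5799
  seg 1: a=-2 b=-33571/11598 c=-572/1933 d=4015/11598
  seg 2: a=-4 b=27121/5799 c=10901/3866 d=-42427/23196
  seg 3: a=2 b=-34754/5799 c=-15763/1933 d=41450/5799
  seg 4: a=-5 b=-4982/5799 c=25687/1933 d=-25687/5799
S(11/2) = -73317/61856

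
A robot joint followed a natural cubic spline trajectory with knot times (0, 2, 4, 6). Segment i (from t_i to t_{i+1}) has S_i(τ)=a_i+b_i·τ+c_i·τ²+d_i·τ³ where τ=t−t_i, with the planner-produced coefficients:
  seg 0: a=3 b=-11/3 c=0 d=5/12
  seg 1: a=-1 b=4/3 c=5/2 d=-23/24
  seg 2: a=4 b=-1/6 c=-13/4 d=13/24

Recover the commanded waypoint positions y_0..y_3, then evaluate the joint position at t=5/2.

y_0=3 y_1=-1 y_2=4 y_3=-5
S(5/2) = 11/64

y_0 = S_0(0) = a_0 = 3
y_1 = S_1(0) = a_1 = -1
y_2 = S_2(0) = a_2 = 4
y_3 = S_2(2) = -5
t_q=5/2 is in segment 1 (τ=1/2); S_1(τ)=11/64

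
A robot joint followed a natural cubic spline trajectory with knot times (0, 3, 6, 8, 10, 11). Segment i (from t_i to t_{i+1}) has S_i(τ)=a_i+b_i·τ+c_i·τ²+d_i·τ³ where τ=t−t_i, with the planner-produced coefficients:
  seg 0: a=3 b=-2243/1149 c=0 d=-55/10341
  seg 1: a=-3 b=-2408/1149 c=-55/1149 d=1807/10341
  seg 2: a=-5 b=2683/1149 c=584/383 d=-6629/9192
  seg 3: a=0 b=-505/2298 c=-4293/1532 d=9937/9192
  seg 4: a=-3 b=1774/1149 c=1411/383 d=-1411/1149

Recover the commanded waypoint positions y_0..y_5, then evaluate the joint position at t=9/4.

y_0 = S_0(0) = a_0 = 3
y_1 = S_1(0) = a_1 = -3
y_2 = S_2(0) = a_2 = -5
y_3 = S_3(0) = a_3 = 0
y_4 = S_4(0) = a_4 = -3
y_5 = S_4(1) = 1
t_q=9/4 is in segment 0 (τ=9/4); S_0(τ)=-35613/24512

y_0=3 y_1=-3 y_2=-5 y_3=0 y_4=-3 y_5=1
S(9/4) = -35613/24512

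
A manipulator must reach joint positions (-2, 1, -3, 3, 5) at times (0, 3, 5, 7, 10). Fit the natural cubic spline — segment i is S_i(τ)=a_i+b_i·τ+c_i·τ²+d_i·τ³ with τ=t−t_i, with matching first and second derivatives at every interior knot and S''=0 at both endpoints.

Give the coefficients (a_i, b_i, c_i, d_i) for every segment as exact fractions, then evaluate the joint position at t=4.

Δ: Δ0=1, Δ1=-2, Δ2=3, Δ3=2/3
row 1: diag=10, rhs=-18; c'=1/5, d'=-9/5
row 2: denom=8−2·1/5=38/5; d'=(30−2·-9/5)/(38/5)=84/19
row 3: denom=10−2·5/19=180/19; d'=(-14−2·84/19)/(180/19)=-217/90
back: M3=-217/90
back: M2=84/19−5/19·-217/90=91/18
back: M1=-9/5−1/5·91/18=-253/90
M: M0=0, M1=-253/90, M2=91/18, M3=-217/90, M4=0
seg 0: a=-2, c=M0/2=0, d=(M1−M0)/(6·3)=-253/1620, b=Δ0−h0·(2M0+M1)/6=433/180
seg 1: a=1, c=M1/2=-253/180, d=(M2−M1)/(6·2)=59/90, b=Δ1−h1·(2M1+M2)/6=-163/90
seg 2: a=-3, c=M2/2=91/36, d=(M3−M2)/(6·2)=-28/45, b=Δ2−h2·(2M2+M3)/6=13/30
seg 3: a=3, c=M3/2=-217/180, d=(M4−M3)/(6·3)=217/1620, b=Δ3−h3·(2M3+M4)/6=277/90
t_q=4 → seg 1, τ=1; S=1+-163/90·τ+-253/180·τ²+59/90·τ³=-281/180

  seg 0: a=-2 b=433/180 c=0 d=-253/1620
  seg 1: a=1 b=-163/90 c=-253/180 d=59/90
  seg 2: a=-3 b=13/30 c=91/36 d=-28/45
  seg 3: a=3 b=277/90 c=-217/180 d=217/1620
S(4) = -281/180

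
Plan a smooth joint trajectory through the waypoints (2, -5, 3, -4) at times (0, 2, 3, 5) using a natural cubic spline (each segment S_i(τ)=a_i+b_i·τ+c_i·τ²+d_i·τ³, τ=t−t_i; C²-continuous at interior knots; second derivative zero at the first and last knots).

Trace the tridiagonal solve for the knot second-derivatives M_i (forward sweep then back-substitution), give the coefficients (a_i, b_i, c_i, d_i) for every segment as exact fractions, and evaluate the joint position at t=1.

  seg 0: a=2 b=-81/10 c=0 d=23/20
  seg 1: a=-5 b=57/10 c=69/10 d=-23/5
  seg 2: a=3 b=57/10 c=-69/10 d=23/20
S(1) = -99/20

Δ: Δ0=-7/2, Δ1=8, Δ2=-7/2
row 1: diag=6, rhs=69; c'=1/6, d'=23/2
row 2: denom=6−1·1/6=35/6; d'=(-69−1·23/2)/(35/6)=-69/5
back: M2=-69/5
back: M1=23/2−1/6·-69/5=69/5
M: M0=0, M1=69/5, M2=-69/5, M3=0
seg 0: a=2, c=M0/2=0, d=(M1−M0)/(6·2)=23/20, b=Δ0−h0·(2M0+M1)/6=-81/10
seg 1: a=-5, c=M1/2=69/10, d=(M2−M1)/(6·1)=-23/5, b=Δ1−h1·(2M1+M2)/6=57/10
seg 2: a=3, c=M2/2=-69/10, d=(M3−M2)/(6·2)=23/20, b=Δ2−h2·(2M2+M3)/6=57/10
t_q=1 → seg 0, τ=1; S=2+-81/10·τ+0·τ²+23/20·τ³=-99/20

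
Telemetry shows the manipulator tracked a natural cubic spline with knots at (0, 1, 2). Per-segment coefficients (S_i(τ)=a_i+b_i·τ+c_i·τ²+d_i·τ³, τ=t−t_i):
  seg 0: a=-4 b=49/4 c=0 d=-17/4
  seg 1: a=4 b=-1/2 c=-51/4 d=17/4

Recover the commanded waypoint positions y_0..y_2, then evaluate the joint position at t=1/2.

y_0=-4 y_1=4 y_2=-5
S(1/2) = 51/32

y_0 = S_0(0) = a_0 = -4
y_1 = S_1(0) = a_1 = 4
y_2 = S_1(1) = -5
t_q=1/2 is in segment 0 (τ=1/2); S_0(τ)=51/32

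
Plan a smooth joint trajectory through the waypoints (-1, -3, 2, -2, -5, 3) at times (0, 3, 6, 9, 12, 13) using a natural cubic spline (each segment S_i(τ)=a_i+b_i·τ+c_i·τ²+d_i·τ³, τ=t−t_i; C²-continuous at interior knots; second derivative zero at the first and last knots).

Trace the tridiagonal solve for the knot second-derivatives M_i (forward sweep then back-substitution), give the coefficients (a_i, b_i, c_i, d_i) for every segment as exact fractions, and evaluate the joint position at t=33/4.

Δ: Δ0=-2/3, Δ1=5/3, Δ2=-4/3, Δ3=-1, Δ4=8
row 1: diag=12, rhs=14; c'=1/4, d'=7/6
row 2: denom=12−3·1/4=45/4; d'=(-18−3·7/6)/(45/4)=-86/45
row 3: denom=12−3·4/15=56/5; d'=(2−3·-86/45)/(56/5)=29/42
row 4: denom=8−3·15/56=403/56; d'=(54−3·29/42)/(403/56)=2908/403
back: M4=2908/403
back: M3=29/42−15/56·2908/403=-1502/1209
back: M2=-86/45−4/15·-1502/1209=-1910/1209
back: M1=7/6−1/4·-1910/1209=1888/1209
M: M0=0, M1=1888/1209, M2=-1910/1209, M3=-1502/1209, M4=2908/403, M5=0
seg 0: a=-1, c=M0/2=0, d=(M1−M0)/(6·3)=944/10881, b=Δ0−h0·(2M0+M1)/6=-1750/1209
seg 1: a=-3, c=M1/2=944/1209, d=(M2−M1)/(6·3)=-211/1209, b=Δ1−h1·(2M1+M2)/6=1082/1209
seg 2: a=2, c=M2/2=-955/1209, d=(M3−M2)/(6·3)=68/3627, b=Δ2−h2·(2M2+M3)/6=1049/1209
seg 3: a=-2, c=M3/2=-751/1209, d=(M4−M3)/(6·3)=5113/10881, b=Δ3−h3·(2M3+M4)/6=-313/93
seg 4: a=-5, c=M4/2=1454/403, d=(M5−M4)/(6·1)=-1454/1209, b=Δ4−h4·(2M4+M5)/6=6764/1209
t_q=33/4 → seg 2, τ=9/4; S=2+1049/1209·τ+-955/1209·τ²+68/3627·τ³=269/1612

  seg 0: a=-1 b=-1750/1209 c=0 d=944/10881
  seg 1: a=-3 b=1082/1209 c=944/1209 d=-211/1209
  seg 2: a=2 b=1049/1209 c=-955/1209 d=68/3627
  seg 3: a=-2 b=-313/93 c=-751/1209 d=5113/10881
  seg 4: a=-5 b=6764/1209 c=1454/403 d=-1454/1209
S(33/4) = 269/1612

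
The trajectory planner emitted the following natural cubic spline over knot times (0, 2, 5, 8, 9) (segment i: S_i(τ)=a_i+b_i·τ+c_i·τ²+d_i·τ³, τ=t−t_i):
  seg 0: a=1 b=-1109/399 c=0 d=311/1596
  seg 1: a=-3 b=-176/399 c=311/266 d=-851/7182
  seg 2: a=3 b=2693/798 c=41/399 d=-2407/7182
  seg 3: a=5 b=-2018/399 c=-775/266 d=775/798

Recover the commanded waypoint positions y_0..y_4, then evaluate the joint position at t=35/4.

y_0 = S_0(0) = a_0 = 1
y_1 = S_1(0) = a_1 = -3
y_2 = S_2(0) = a_2 = 3
y_3 = S_3(0) = a_3 = 5
y_4 = S_3(1) = -2
t_q=35/4 is in segment 3 (τ=3/4); S_3(τ)=-381/17024

y_0=1 y_1=-3 y_2=3 y_3=5 y_4=-2
S(35/4) = -381/17024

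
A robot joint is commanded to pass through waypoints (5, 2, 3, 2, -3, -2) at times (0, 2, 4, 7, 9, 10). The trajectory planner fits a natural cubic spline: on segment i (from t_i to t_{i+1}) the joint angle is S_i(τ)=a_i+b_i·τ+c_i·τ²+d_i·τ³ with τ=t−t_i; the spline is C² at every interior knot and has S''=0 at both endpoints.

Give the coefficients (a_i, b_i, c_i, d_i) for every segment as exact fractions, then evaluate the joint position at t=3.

Δ: Δ0=-3/2, Δ1=1/2, Δ2=-1/3, Δ3=-5/2, Δ4=1
row 1: diag=8, rhs=12; c'=1/4, d'=3/2
row 2: denom=10−2·1/4=19/2; d'=(-5−2·3/2)/(19/2)=-16/19
row 3: denom=10−3·6/19=172/19; d'=(-13−3·-16/19)/(172/19)=-199/172
row 4: denom=6−2·19/86=239/43; d'=(21−2·-199/172)/(239/43)=2005/478
back: M4=2005/478
back: M3=-199/172−19/86·2005/478=-498/239
back: M2=-16/19−6/19·-498/239=-44/239
back: M1=3/2−1/4·-44/239=739/478
M: M0=0, M1=739/478, M2=-44/239, M3=-498/239, M4=2005/478, M5=0
seg 0: a=5, c=M0/2=0, d=(M1−M0)/(6·2)=739/5736, b=Δ0−h0·(2M0+M1)/6=-1445/717
seg 1: a=2, c=M1/2=739/956, d=(M2−M1)/(6·2)=-827/5736, b=Δ1−h1·(2M1+M2)/6=-673/1434
seg 2: a=3, c=M2/2=-22/239, d=(M3−M2)/(6·3)=-227/2151, b=Δ2−h2·(2M2+M3)/6=640/717
seg 3: a=2, c=M3/2=-249/239, d=(M4−M3)/(6·2)=3001/5736, b=Δ3−h3·(2M3+M4)/6=-1799/717
seg 4: a=-3, c=M4/2=2005/956, d=(M5−M4)/(6·1)=-2005/2868, b=Δ4−h4·(2M4+M5)/6=-571/1434
t_q=3 → seg 1, τ=1; S=2+-673/1434·τ+739/956·τ²+-827/5736·τ³=4129/1912

  seg 0: a=5 b=-1445/717 c=0 d=739/5736
  seg 1: a=2 b=-673/1434 c=739/956 d=-827/5736
  seg 2: a=3 b=640/717 c=-22/239 d=-227/2151
  seg 3: a=2 b=-1799/717 c=-249/239 d=3001/5736
  seg 4: a=-3 b=-571/1434 c=2005/956 d=-2005/2868
S(3) = 4129/1912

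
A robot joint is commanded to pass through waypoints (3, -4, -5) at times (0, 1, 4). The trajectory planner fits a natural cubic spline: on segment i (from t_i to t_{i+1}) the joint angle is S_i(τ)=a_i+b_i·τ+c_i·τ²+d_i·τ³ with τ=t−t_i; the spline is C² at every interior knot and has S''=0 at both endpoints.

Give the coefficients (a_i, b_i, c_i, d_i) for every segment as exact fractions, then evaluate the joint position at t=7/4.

Δ: Δ0=-7, Δ1=-1/3
row 1: diag=8, rhs=40; c'=3/8, d'=5
back: M1=5
M: M0=0, M1=5, M2=0
seg 0: a=3, c=M0/2=0, d=(M1−M0)/(6·1)=5/6, b=Δ0−h0·(2M0+M1)/6=-47/6
seg 1: a=-4, c=M1/2=5/2, d=(M2−M1)/(6·3)=-5/18, b=Δ1−h1·(2M1+M2)/6=-16/3
t_q=7/4 → seg 1, τ=3/4; S=-4+-16/3·τ+5/2·τ²+-5/18·τ³=-859/128

  seg 0: a=3 b=-47/6 c=0 d=5/6
  seg 1: a=-4 b=-16/3 c=5/2 d=-5/18
S(7/4) = -859/128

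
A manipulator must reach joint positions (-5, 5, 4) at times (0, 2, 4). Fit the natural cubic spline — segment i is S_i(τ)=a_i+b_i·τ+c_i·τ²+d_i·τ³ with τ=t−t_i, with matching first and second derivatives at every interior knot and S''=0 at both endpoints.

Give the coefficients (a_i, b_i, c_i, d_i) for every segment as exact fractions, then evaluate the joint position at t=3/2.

  seg 0: a=-5 b=51/8 c=0 d=-11/32
  seg 1: a=5 b=9/4 c=-33/16 d=11/32
S(3/2) = 871/256

Δ: Δ0=5, Δ1=-1/2
row 1: diag=8, rhs=-33; c'=1/4, d'=-33/8
back: M1=-33/8
M: M0=0, M1=-33/8, M2=0
seg 0: a=-5, c=M0/2=0, d=(M1−M0)/(6·2)=-11/32, b=Δ0−h0·(2M0+M1)/6=51/8
seg 1: a=5, c=M1/2=-33/16, d=(M2−M1)/(6·2)=11/32, b=Δ1−h1·(2M1+M2)/6=9/4
t_q=3/2 → seg 0, τ=3/2; S=-5+51/8·τ+0·τ²+-11/32·τ³=871/256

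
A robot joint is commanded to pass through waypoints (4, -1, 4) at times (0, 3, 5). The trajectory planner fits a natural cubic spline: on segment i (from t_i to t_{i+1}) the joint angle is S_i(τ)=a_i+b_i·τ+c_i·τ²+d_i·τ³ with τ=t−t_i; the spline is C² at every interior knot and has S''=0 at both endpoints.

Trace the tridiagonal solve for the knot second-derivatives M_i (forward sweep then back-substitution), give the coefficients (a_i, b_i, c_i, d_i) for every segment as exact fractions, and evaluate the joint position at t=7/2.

Δ: Δ0=-5/3, Δ1=5/2
row 1: diag=10, rhs=25; c'=1/5, d'=5/2
back: M1=5/2
M: M0=0, M1=5/2, M2=0
seg 0: a=4, c=M0/2=0, d=(M1−M0)/(6·3)=5/36, b=Δ0−h0·(2M0+M1)/6=-35/12
seg 1: a=-1, c=M1/2=5/4, d=(M2−M1)/(6·2)=-5/24, b=Δ1−h1·(2M1+M2)/6=5/6
t_q=7/2 → seg 1, τ=1/2; S=-1+5/6·τ+5/4·τ²+-5/24·τ³=-19/64

  seg 0: a=4 b=-35/12 c=0 d=5/36
  seg 1: a=-1 b=5/6 c=5/4 d=-5/24
S(7/2) = -19/64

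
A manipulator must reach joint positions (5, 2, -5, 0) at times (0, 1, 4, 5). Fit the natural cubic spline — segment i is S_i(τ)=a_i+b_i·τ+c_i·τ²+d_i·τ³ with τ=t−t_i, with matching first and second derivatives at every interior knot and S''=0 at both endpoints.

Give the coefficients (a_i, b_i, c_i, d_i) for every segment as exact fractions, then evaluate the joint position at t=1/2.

  seg 0: a=5 b=-89/33 c=0 d=-10/33
  seg 1: a=2 b=-119/33 c=-10/11 d=4/9
  seg 2: a=-5 b=97/33 c=34/11 d=-34/33
S(1/2) = 159/44

Δ: Δ0=-3, Δ1=-7/3, Δ2=5
row 1: diag=8, rhs=4; c'=3/8, d'=1/2
row 2: denom=8−3·3/8=55/8; d'=(44−3·1/2)/(55/8)=68/11
back: M2=68/11
back: M1=1/2−3/8·68/11=-20/11
M: M0=0, M1=-20/11, M2=68/11, M3=0
seg 0: a=5, c=M0/2=0, d=(M1−M0)/(6·1)=-10/33, b=Δ0−h0·(2M0+M1)/6=-89/33
seg 1: a=2, c=M1/2=-10/11, d=(M2−M1)/(6·3)=4/9, b=Δ1−h1·(2M1+M2)/6=-119/33
seg 2: a=-5, c=M2/2=34/11, d=(M3−M2)/(6·1)=-34/33, b=Δ2−h2·(2M2+M3)/6=97/33
t_q=1/2 → seg 0, τ=1/2; S=5+-89/33·τ+0·τ²+-10/33·τ³=159/44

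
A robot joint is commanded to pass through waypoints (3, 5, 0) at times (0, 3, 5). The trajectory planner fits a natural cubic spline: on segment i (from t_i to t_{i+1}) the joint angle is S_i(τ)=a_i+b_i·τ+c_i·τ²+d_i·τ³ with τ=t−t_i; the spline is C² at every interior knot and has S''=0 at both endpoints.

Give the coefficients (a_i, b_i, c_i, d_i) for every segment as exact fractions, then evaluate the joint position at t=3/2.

Δ: Δ0=2/3, Δ1=-5/2
row 1: diag=10, rhs=-19; c'=1/5, d'=-19/10
back: M1=-19/10
M: M0=0, M1=-19/10, M2=0
seg 0: a=3, c=M0/2=0, d=(M1−M0)/(6·3)=-19/180, b=Δ0−h0·(2M0+M1)/6=97/60
seg 1: a=5, c=M1/2=-19/20, d=(M2−M1)/(6·2)=19/120, b=Δ1−h1·(2M1+M2)/6=-37/30
t_q=3/2 → seg 0, τ=3/2; S=3+97/60·τ+0·τ²+-19/180·τ³=811/160

  seg 0: a=3 b=97/60 c=0 d=-19/180
  seg 1: a=5 b=-37/30 c=-19/20 d=19/120
S(3/2) = 811/160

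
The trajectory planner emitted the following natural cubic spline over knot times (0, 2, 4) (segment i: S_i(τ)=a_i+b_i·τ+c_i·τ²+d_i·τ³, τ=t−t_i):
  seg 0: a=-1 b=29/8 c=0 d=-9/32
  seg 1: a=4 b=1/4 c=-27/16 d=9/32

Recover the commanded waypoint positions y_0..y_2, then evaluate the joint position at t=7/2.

y_0 = S_0(0) = a_0 = -1
y_1 = S_1(0) = a_1 = 4
y_2 = S_1(2) = 0
t_q=7/2 is in segment 1 (τ=3/2); S_1(τ)=391/256

y_0=-1 y_1=4 y_2=0
S(7/2) = 391/256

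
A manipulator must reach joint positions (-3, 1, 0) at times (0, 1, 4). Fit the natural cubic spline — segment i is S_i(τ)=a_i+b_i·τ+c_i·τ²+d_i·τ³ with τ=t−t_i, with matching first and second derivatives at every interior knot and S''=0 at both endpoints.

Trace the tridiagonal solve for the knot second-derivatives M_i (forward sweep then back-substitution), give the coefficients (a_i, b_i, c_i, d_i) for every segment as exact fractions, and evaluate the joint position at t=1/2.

Δ: Δ0=4, Δ1=-1/3
row 1: diag=8, rhs=-26; c'=3/8, d'=-13/4
back: M1=-13/4
M: M0=0, M1=-13/4, M2=0
seg 0: a=-3, c=M0/2=0, d=(M1−M0)/(6·1)=-13/24, b=Δ0−h0·(2M0+M1)/6=109/24
seg 1: a=1, c=M1/2=-13/8, d=(M2−M1)/(6·3)=13/72, b=Δ1−h1·(2M1+M2)/6=35/12
t_q=1/2 → seg 0, τ=1/2; S=-3+109/24·τ+0·τ²+-13/24·τ³=-51/64

  seg 0: a=-3 b=109/24 c=0 d=-13/24
  seg 1: a=1 b=35/12 c=-13/8 d=13/72
S(1/2) = -51/64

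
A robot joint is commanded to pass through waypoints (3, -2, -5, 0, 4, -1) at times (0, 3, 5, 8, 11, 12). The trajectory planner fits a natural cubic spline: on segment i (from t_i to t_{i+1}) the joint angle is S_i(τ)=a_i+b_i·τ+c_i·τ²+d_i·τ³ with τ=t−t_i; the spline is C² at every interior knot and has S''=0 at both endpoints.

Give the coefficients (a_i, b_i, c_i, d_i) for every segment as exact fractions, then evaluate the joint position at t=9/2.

Δ: Δ0=-5/3, Δ1=-3/2, Δ2=5/3, Δ3=4/3, Δ4=-5
row 1: diag=10, rhs=1; c'=1/5, d'=1/10
row 2: denom=10−2·1/5=48/5; d'=(19−2·1/10)/(48/5)=47/24
row 3: denom=12−3·5/16=177/16; d'=(-2−3·47/24)/(177/16)=-42/59
row 4: denom=8−3·16/59=424/59; d'=(-38−3·-42/59)/(424/59)=-529/106
back: M4=-529/106
back: M3=-42/59−16/59·-529/106=34/53
back: M2=47/24−5/16·34/53=559/318
back: M1=1/10−1/5·559/318=-40/159
M: M0=0, M1=-40/159, M2=559/318, M3=34/53, M4=-529/106, M5=0
seg 0: a=3, c=M0/2=0, d=(M1−M0)/(6·3)=-20/1431, b=Δ0−h0·(2M0+M1)/6=-245/159
seg 1: a=-2, c=M1/2=-20/159, d=(M2−M1)/(6·2)=71/424, b=Δ1−h1·(2M1+M2)/6=-305/159
seg 2: a=-5, c=M2/2=559/636, d=(M3−M2)/(6·3)=-355/5724, b=Δ2−h2·(2M2+M3)/6=-131/318
seg 3: a=0, c=M3/2=17/53, d=(M4−M3)/(6·3)=-199/636, b=Δ3−h3·(2M3+M4)/6=2027/636
seg 4: a=4, c=M4/2=-529/212, d=(M5−M4)/(6·1)=529/636, b=Δ4−h4·(2M4+M5)/6=-1061/318
t_q=9/2 → seg 1, τ=3/2; S=-2+-305/159·τ+-20/159·τ²+71/424·τ³=-15587/3392

  seg 0: a=3 b=-245/159 c=0 d=-20/1431
  seg 1: a=-2 b=-305/159 c=-20/159 d=71/424
  seg 2: a=-5 b=-131/318 c=559/636 d=-355/5724
  seg 3: a=0 b=2027/636 c=17/53 d=-199/636
  seg 4: a=4 b=-1061/318 c=-529/212 d=529/636
S(9/2) = -15587/3392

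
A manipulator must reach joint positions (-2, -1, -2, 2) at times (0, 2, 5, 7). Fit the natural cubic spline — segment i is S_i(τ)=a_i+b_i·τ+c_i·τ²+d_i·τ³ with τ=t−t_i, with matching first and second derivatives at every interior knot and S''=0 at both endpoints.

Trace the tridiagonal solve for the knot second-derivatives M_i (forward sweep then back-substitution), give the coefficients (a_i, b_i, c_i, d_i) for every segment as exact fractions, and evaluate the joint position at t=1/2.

  seg 0: a=-2 b=457/546 c=0 d=-23/273
  seg 1: a=-1 b=-95/546 c=-46/91 d=19/126
  seg 2: a=-2 b=236/273 c=155/182 d=-155/1092
S(1/2) = -1159/728

Δ: Δ0=1/2, Δ1=-1/3, Δ2=2
row 1: diag=10, rhs=-5; c'=3/10, d'=-1/2
row 2: denom=10−3·3/10=91/10; d'=(14−3·-1/2)/(91/10)=155/91
back: M2=155/91
back: M1=-1/2−3/10·155/91=-92/91
M: M0=0, M1=-92/91, M2=155/91, M3=0
seg 0: a=-2, c=M0/2=0, d=(M1−M0)/(6·2)=-23/273, b=Δ0−h0·(2M0+M1)/6=457/546
seg 1: a=-1, c=M1/2=-46/91, d=(M2−M1)/(6·3)=19/126, b=Δ1−h1·(2M1+M2)/6=-95/546
seg 2: a=-2, c=M2/2=155/182, d=(M3−M2)/(6·2)=-155/1092, b=Δ2−h2·(2M2+M3)/6=236/273
t_q=1/2 → seg 0, τ=1/2; S=-2+457/546·τ+0·τ²+-23/273·τ³=-1159/728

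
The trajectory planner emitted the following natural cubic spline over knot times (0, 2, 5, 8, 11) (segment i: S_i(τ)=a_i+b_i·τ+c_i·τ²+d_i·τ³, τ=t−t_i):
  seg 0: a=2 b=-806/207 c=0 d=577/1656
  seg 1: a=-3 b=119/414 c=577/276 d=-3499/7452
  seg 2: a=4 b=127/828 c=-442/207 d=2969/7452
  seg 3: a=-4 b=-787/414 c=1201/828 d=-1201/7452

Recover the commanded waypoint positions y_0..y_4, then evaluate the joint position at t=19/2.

y_0=2 y_1=-3 y_2=4 y_3=-4 y_4=-1
S(19/2) = -3041/736

y_0 = S_0(0) = a_0 = 2
y_1 = S_1(0) = a_1 = -3
y_2 = S_2(0) = a_2 = 4
y_3 = S_3(0) = a_3 = -4
y_4 = S_3(3) = -1
t_q=19/2 is in segment 3 (τ=3/2); S_3(τ)=-3041/736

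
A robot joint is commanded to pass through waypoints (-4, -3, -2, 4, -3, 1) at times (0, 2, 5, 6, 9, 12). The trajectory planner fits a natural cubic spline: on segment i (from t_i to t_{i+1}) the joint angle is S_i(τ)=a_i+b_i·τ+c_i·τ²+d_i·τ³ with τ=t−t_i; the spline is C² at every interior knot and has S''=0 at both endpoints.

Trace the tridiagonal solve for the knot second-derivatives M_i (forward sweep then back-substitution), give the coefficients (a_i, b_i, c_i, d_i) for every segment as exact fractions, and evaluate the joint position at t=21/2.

Δ: Δ0=1/2, Δ1=1/3, Δ2=6, Δ3=-7/3, Δ4=4/3
row 1: diag=10, rhs=-1; c'=3/10, d'=-1/10
row 2: denom=8−3·3/10=71/10; d'=(34−3·-1/10)/(71/10)=343/71
row 3: denom=8−1·10/71=558/71; d'=(-50−1·343/71)/(558/71)=-3893/558
row 4: denom=12−3·71/186=673/62; d'=(22−3·-3893/558)/(673/62)=7985/2019
back: M4=7985/2019
back: M3=-3893/558−71/186·7985/2019=-17134/2019
back: M2=343/71−10/71·-17134/2019=12167/2019
back: M1=-1/10−3/10·12167/2019=-1284/673
M: M0=0, M1=-1284/673, M2=12167/2019, M3=-17134/2019, M4=7985/2019, M5=0
seg 0: a=-4, c=M0/2=0, d=(M1−M0)/(6·2)=-107/673, b=Δ0−h0·(2M0+M1)/6=1529/1346
seg 1: a=-3, c=M1/2=-642/673, d=(M2−M1)/(6·3)=16019/36342, b=Δ1−h1·(2M1+M2)/6=-1039/1346
seg 2: a=-2, c=M2/2=12167/4038, d=(M3−M2)/(6·1)=-9767/4038, b=Δ2−h2·(2M2+M3)/6=3638/673
seg 3: a=4, c=M3/2=-8567/2019, d=(M4−M3)/(6·3)=2791/4038, b=Δ3−h3·(2M3+M4)/6=16861/4038
seg 4: a=-3, c=M4/2=7985/4038, d=(M5−M4)/(6·3)=-7985/36342, b=Δ4−h4·(2M4+M5)/6=-5293/2019
t_q=21/2 → seg 4, τ=3/2; S=-3+-5293/2019·τ+7985/4038·τ²+-7985/36342·τ³=-34723/10768

  seg 0: a=-4 b=1529/1346 c=0 d=-107/673
  seg 1: a=-3 b=-1039/1346 c=-642/673 d=16019/36342
  seg 2: a=-2 b=3638/673 c=12167/4038 d=-9767/4038
  seg 3: a=4 b=16861/4038 c=-8567/2019 d=2791/4038
  seg 4: a=-3 b=-5293/2019 c=7985/4038 d=-7985/36342
S(21/2) = -34723/10768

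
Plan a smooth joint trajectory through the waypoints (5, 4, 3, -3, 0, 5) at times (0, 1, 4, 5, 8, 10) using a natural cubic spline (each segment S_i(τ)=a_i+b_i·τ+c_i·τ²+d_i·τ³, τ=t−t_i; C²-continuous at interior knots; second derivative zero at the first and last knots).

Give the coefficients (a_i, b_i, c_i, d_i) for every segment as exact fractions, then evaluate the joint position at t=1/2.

Δ: Δ0=-1, Δ1=-1/3, Δ2=-6, Δ3=1, Δ4=5/2
row 1: diag=8, rhs=4; c'=3/8, d'=1/2
row 2: denom=8−3·3/8=55/8; d'=(-34−3·1/2)/(55/8)=-284/55
row 3: denom=8−1·8/55=432/55; d'=(42−1·-284/55)/(432/55)=1297/216
row 4: denom=10−3·55/144=425/48; d'=(9−3·1297/216)/(425/48)=-1298/1275
back: M4=-1298/1275
back: M3=1297/216−55/144·-1298/1275=4891/765
back: M2=-284/55−8/55·4891/765=-23308/3825
back: M1=1/2−3/8·-23308/3825=3551/1275
M: M0=0, M1=3551/1275, M2=-23308/3825, M3=4891/765, M4=-1298/1275, M5=0
seg 0: a=5, c=M0/2=0, d=(M1−M0)/(6·1)=3551/7650, b=Δ0−h0·(2M0+M1)/6=-11201/7650
seg 1: a=4, c=M1/2=3551/2550, d=(M2−M1)/(6·3)=-33961/68850, b=Δ1−h1·(2M1+M2)/6=-274/3825
seg 2: a=3, c=M2/2=-11654/3825, d=(M3−M2)/(6·1)=1769/850, b=Δ2−h2·(2M2+M3)/6=-38513/7650
seg 3: a=-3, c=M3/2=4891/1530, d=(M4−M3)/(6·3)=-28349/68850, b=Δ3−h3·(2M3+M4)/6=-1099/225
seg 4: a=0, c=M4/2=-649/1275, d=(M5−M4)/(6·2)=649/7650, b=Δ4−h4·(2M4+M5)/6=24317/7650
t_q=1/2 → seg 0, τ=1/2; S=5+-11201/7650·τ+0·τ²+3551/7650·τ³=88249/20400

  seg 0: a=5 b=-11201/7650 c=0 d=3551/7650
  seg 1: a=4 b=-274/3825 c=3551/2550 d=-33961/68850
  seg 2: a=3 b=-38513/7650 c=-11654/3825 d=1769/850
  seg 3: a=-3 b=-1099/225 c=4891/1530 d=-28349/68850
  seg 4: a=0 b=24317/7650 c=-649/1275 d=649/7650
S(1/2) = 88249/20400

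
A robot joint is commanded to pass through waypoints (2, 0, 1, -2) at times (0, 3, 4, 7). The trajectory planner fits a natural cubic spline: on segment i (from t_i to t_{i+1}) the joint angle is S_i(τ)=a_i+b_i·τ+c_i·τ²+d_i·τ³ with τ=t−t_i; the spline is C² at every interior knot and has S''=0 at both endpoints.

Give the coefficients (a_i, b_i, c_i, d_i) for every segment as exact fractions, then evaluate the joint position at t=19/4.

Δ: Δ0=-2/3, Δ1=1, Δ2=-1
row 1: diag=8, rhs=10; c'=1/8, d'=5/4
row 2: denom=8−1·1/8=63/8; d'=(-12−1·5/4)/(63/8)=-106/63
back: M2=-106/63
back: M1=5/4−1/8·-106/63=92/63
M: M0=0, M1=92/63, M2=-106/63, M3=0
seg 0: a=2, c=M0/2=0, d=(M1−M0)/(6·3)=46/567, b=Δ0−h0·(2M0+M1)/6=-88/63
seg 1: a=0, c=M1/2=46/63, d=(M2−M1)/(6·1)=-11/21, b=Δ1−h1·(2M1+M2)/6=50/63
seg 2: a=1, c=M2/2=-53/63, d=(M3−M2)/(6·3)=53/567, b=Δ2−h2·(2M2+M3)/6=43/63
t_q=19/4 → seg 2, τ=3/4; S=1+43/63·τ+-53/63·τ²+53/567·τ³=69/64

  seg 0: a=2 b=-88/63 c=0 d=46/567
  seg 1: a=0 b=50/63 c=46/63 d=-11/21
  seg 2: a=1 b=43/63 c=-53/63 d=53/567
S(19/4) = 69/64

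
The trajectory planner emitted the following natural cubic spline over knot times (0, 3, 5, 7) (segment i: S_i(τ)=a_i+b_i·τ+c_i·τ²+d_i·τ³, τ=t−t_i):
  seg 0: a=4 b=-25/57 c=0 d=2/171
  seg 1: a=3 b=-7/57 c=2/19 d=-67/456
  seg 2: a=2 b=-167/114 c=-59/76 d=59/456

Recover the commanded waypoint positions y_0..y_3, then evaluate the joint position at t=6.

y_0=4 y_1=3 y_2=2 y_3=-3
S(6) = -17/152

y_0 = S_0(0) = a_0 = 4
y_1 = S_1(0) = a_1 = 3
y_2 = S_2(0) = a_2 = 2
y_3 = S_2(2) = -3
t_q=6 is in segment 2 (τ=1); S_2(τ)=-17/152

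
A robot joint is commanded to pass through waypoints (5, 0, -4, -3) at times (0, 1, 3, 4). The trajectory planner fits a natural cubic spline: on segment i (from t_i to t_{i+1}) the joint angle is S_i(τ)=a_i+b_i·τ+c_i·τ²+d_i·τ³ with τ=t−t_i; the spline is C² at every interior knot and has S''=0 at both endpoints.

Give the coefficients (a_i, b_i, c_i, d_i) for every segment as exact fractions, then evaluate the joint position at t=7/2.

Δ: Δ0=-5, Δ1=-2, Δ2=1
row 1: diag=6, rhs=18; c'=1/3, d'=3
row 2: denom=6−2·1/3=16/3; d'=(18−2·3)/(16/3)=9/4
back: M2=9/4
back: M1=3−1/3·9/4=9/4
M: M0=0, M1=9/4, M2=9/4, M3=0
seg 0: a=5, c=M0/2=0, d=(M1−M0)/(6·1)=3/8, b=Δ0−h0·(2M0+M1)/6=-43/8
seg 1: a=0, c=M1/2=9/8, d=(M2−M1)/(6·2)=0, b=Δ1−h1·(2M1+M2)/6=-17/4
seg 2: a=-4, c=M2/2=9/8, d=(M3−M2)/(6·1)=-3/8, b=Δ2−h2·(2M2+M3)/6=1/4
t_q=7/2 → seg 2, τ=1/2; S=-4+1/4·τ+9/8·τ²+-3/8·τ³=-233/64

  seg 0: a=5 b=-43/8 c=0 d=3/8
  seg 1: a=0 b=-17/4 c=9/8 d=0
  seg 2: a=-4 b=1/4 c=9/8 d=-3/8
S(7/2) = -233/64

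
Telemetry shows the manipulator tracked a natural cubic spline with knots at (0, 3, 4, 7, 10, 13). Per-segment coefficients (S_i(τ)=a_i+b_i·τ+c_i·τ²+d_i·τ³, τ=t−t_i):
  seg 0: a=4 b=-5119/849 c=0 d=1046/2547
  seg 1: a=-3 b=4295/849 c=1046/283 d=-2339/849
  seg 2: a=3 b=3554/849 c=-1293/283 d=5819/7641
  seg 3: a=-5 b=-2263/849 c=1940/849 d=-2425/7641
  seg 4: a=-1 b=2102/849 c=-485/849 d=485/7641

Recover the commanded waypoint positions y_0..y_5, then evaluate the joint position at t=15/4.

y_0=4 y_1=-3 y_2=3 y_3=-5 y_4=-1 y_5=3
S(15/4) = 30989/18112

y_0 = S_0(0) = a_0 = 4
y_1 = S_1(0) = a_1 = -3
y_2 = S_2(0) = a_2 = 3
y_3 = S_3(0) = a_3 = -5
y_4 = S_4(0) = a_4 = -1
y_5 = S_4(3) = 3
t_q=15/4 is in segment 1 (τ=3/4); S_1(τ)=30989/18112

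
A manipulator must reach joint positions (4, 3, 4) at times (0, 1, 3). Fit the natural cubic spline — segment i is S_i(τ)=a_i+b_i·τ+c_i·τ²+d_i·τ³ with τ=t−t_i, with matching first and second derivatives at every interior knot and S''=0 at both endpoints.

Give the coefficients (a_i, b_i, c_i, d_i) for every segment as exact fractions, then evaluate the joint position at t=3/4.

  seg 0: a=4 b=-5/4 c=0 d=1/4
  seg 1: a=3 b=-1/2 c=3/4 d=-1/8
S(3/4) = 811/256

Δ: Δ0=-1, Δ1=1/2
row 1: diag=6, rhs=9; c'=1/3, d'=3/2
back: M1=3/2
M: M0=0, M1=3/2, M2=0
seg 0: a=4, c=M0/2=0, d=(M1−M0)/(6·1)=1/4, b=Δ0−h0·(2M0+M1)/6=-5/4
seg 1: a=3, c=M1/2=3/4, d=(M2−M1)/(6·2)=-1/8, b=Δ1−h1·(2M1+M2)/6=-1/2
t_q=3/4 → seg 0, τ=3/4; S=4+-5/4·τ+0·τ²+1/4·τ³=811/256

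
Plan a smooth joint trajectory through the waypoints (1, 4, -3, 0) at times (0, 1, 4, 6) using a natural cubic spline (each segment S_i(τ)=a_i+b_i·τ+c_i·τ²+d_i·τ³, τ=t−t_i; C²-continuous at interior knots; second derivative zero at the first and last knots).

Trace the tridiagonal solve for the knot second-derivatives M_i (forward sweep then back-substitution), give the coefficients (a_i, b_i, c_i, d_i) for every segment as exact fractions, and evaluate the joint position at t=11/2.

  seg 0: a=1 b=1667/426 c=0 d=-389/426
  seg 1: a=4 b=250/213 c=-389/142 d=223/426
  seg 2: a=-3 b=-481/426 c=140/71 d=-70/213
S(11/2) = -97/71

Δ: Δ0=3, Δ1=-7/3, Δ2=3/2
row 1: diag=8, rhs=-32; c'=3/8, d'=-4
row 2: denom=10−3·3/8=71/8; d'=(23−3·-4)/(71/8)=280/71
back: M2=280/71
back: M1=-4−3/8·280/71=-389/71
M: M0=0, M1=-389/71, M2=280/71, M3=0
seg 0: a=1, c=M0/2=0, d=(M1−M0)/(6·1)=-389/426, b=Δ0−h0·(2M0+M1)/6=1667/426
seg 1: a=4, c=M1/2=-389/142, d=(M2−M1)/(6·3)=223/426, b=Δ1−h1·(2M1+M2)/6=250/213
seg 2: a=-3, c=M2/2=140/71, d=(M3−M2)/(6·2)=-70/213, b=Δ2−h2·(2M2+M3)/6=-481/426
t_q=11/2 → seg 2, τ=3/2; S=-3+-481/426·τ+140/71·τ²+-70/213·τ³=-97/71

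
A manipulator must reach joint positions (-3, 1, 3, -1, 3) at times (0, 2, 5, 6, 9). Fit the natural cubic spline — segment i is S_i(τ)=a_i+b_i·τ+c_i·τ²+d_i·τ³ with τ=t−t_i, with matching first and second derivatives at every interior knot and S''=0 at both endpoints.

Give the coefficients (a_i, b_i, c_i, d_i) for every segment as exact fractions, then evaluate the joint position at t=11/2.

Δ: Δ0=2, Δ1=2/3, Δ2=-4, Δ3=4/3
row 1: diag=10, rhs=-8; c'=3/10, d'=-4/5
row 2: denom=8−3·3/10=71/10; d'=(-28−3·-4/5)/(71/10)=-256/71
row 3: denom=8−1·10/71=558/71; d'=(32−1·-256/71)/(558/71)=1264/279
back: M3=1264/279
back: M2=-256/71−10/71·1264/279=-1184/279
back: M1=-4/5−3/10·-1184/279=44/93
M: M0=0, M1=44/93, M2=-1184/279, M3=1264/279, M4=0
seg 0: a=-3, c=M0/2=0, d=(M1−M0)/(6·2)=11/279, b=Δ0−h0·(2M0+M1)/6=514/279
seg 1: a=1, c=M1/2=22/93, d=(M2−M1)/(6·3)=-658/2511, b=Δ1−h1·(2M1+M2)/6=646/279
seg 2: a=3, c=M2/2=-592/279, d=(M3−M2)/(6·1)=136/93, b=Δ2−h2·(2M2+M3)/6=-932/279
seg 3: a=-1, c=M3/2=632/279, d=(M4−M3)/(6·3)=-632/2511, b=Δ3−h3·(2M3+M4)/6=-892/279
t_q=11/2 → seg 2, τ=1/2; S=3+-932/279·τ+-592/279·τ²+136/93·τ³=274/279

  seg 0: a=-3 b=514/279 c=0 d=11/279
  seg 1: a=1 b=646/279 c=22/93 d=-658/2511
  seg 2: a=3 b=-932/279 c=-592/279 d=136/93
  seg 3: a=-1 b=-892/279 c=632/279 d=-632/2511
S(11/2) = 274/279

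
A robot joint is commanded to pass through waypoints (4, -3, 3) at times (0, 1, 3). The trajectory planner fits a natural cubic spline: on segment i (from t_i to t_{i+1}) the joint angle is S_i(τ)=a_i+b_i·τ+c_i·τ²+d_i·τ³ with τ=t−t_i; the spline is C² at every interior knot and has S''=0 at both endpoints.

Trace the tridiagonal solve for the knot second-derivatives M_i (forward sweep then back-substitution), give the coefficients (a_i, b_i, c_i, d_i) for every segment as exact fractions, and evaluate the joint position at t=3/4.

Δ: Δ0=-7, Δ1=3
row 1: diag=6, rhs=60; c'=1/3, d'=10
back: M1=10
M: M0=0, M1=10, M2=0
seg 0: a=4, c=M0/2=0, d=(M1−M0)/(6·1)=5/3, b=Δ0−h0·(2M0+M1)/6=-26/3
seg 1: a=-3, c=M1/2=5, d=(M2−M1)/(6·2)=-5/6, b=Δ1−h1·(2M1+M2)/6=-11/3
t_q=3/4 → seg 0, τ=3/4; S=4+-26/3·τ+0·τ²+5/3·τ³=-115/64

  seg 0: a=4 b=-26/3 c=0 d=5/3
  seg 1: a=-3 b=-11/3 c=5 d=-5/6
S(3/4) = -115/64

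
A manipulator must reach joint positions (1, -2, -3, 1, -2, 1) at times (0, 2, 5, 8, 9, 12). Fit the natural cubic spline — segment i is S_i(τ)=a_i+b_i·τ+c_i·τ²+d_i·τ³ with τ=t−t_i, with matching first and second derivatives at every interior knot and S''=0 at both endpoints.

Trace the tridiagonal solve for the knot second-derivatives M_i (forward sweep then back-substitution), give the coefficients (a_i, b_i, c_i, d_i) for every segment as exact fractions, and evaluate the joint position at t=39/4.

  seg 0: a=1 b=-2151/1394 c=0 d=15/1394
  seg 1: a=-2 b=-1971/1394 c=45/697 d=3709/37638
  seg 2: a=-3 b=67/41 c=3979/4182 d=-13195/37638
  seg 3: a=1 b=-2959/1394 c=-1536/697 d=1849/1394
  seg 4: a=-2 b=-1778/697 c=2475/1394 d=-275/1394
S(39/4) = -267445/89216

Δ: Δ0=-3/2, Δ1=-1/3, Δ2=4/3, Δ3=-3, Δ4=1
row 1: diag=10, rhs=7; c'=3/10, d'=7/10
row 2: denom=12−3·3/10=111/10; d'=(10−3·7/10)/(111/10)=79/111
row 3: denom=8−3·10/37=266/37; d'=(-26−3·79/111)/(266/37)=-1041/266
row 4: denom=8−1·37/266=2091/266; d'=(24−1·-1041/266)/(2091/266)=2475/697
back: M4=2475/697
back: M3=-1041/266−37/266·2475/697=-3072/697
back: M2=79/111−10/37·-3072/697=3979/2091
back: M1=7/10−3/10·3979/2091=90/697
M: M0=0, M1=90/697, M2=3979/2091, M3=-3072/697, M4=2475/697, M5=0
seg 0: a=1, c=M0/2=0, d=(M1−M0)/(6·2)=15/1394, b=Δ0−h0·(2M0+M1)/6=-2151/1394
seg 1: a=-2, c=M1/2=45/697, d=(M2−M1)/(6·3)=3709/37638, b=Δ1−h1·(2M1+M2)/6=-1971/1394
seg 2: a=-3, c=M2/2=3979/4182, d=(M3−M2)/(6·3)=-13195/37638, b=Δ2−h2·(2M2+M3)/6=67/41
seg 3: a=1, c=M3/2=-1536/697, d=(M4−M3)/(6·1)=1849/1394, b=Δ3−h3·(2M3+M4)/6=-2959/1394
seg 4: a=-2, c=M4/2=2475/1394, d=(M5−M4)/(6·3)=-275/1394, b=Δ4−h4·(2M4+M5)/6=-1778/697
t_q=39/4 → seg 4, τ=3/4; S=-2+-1778/697·τ+2475/1394·τ²+-275/1394·τ³=-267445/89216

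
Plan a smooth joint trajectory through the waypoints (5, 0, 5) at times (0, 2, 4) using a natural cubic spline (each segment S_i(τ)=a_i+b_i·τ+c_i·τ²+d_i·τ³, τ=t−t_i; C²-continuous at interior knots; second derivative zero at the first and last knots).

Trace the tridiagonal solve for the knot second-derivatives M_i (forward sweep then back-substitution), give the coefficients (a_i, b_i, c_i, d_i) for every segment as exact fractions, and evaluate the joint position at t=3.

  seg 0: a=5 b=-15/4 c=0 d=5/16
  seg 1: a=0 b=0 c=15/8 d=-5/16
S(3) = 25/16

Δ: Δ0=-5/2, Δ1=5/2
row 1: diag=8, rhs=30; c'=1/4, d'=15/4
back: M1=15/4
M: M0=0, M1=15/4, M2=0
seg 0: a=5, c=M0/2=0, d=(M1−M0)/(6·2)=5/16, b=Δ0−h0·(2M0+M1)/6=-15/4
seg 1: a=0, c=M1/2=15/8, d=(M2−M1)/(6·2)=-5/16, b=Δ1−h1·(2M1+M2)/6=0
t_q=3 → seg 1, τ=1; S=0+0·τ+15/8·τ²+-5/16·τ³=25/16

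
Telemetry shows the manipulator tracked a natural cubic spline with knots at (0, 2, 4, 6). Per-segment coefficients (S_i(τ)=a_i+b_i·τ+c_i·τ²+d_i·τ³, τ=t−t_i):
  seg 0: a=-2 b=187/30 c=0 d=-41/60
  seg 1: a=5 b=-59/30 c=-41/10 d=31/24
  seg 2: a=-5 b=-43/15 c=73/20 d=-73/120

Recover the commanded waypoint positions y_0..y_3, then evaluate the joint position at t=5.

y_0 = S_0(0) = a_0 = -2
y_1 = S_1(0) = a_1 = 5
y_2 = S_2(0) = a_2 = -5
y_3 = S_2(2) = -1
t_q=5 is in segment 2 (τ=1); S_2(τ)=-193/40

y_0=-2 y_1=5 y_2=-5 y_3=-1
S(5) = -193/40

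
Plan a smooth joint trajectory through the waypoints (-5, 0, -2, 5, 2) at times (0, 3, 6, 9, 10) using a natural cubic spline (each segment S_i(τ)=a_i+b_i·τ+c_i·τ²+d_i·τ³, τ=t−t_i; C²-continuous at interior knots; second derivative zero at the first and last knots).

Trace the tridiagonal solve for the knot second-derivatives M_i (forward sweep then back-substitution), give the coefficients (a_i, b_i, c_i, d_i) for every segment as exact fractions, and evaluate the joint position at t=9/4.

Δ: Δ0=5/3, Δ1=-2/3, Δ2=7/3, Δ3=-3
row 1: diag=12, rhs=-14; c'=1/4, d'=-7/6
row 2: denom=12−3·1/4=45/4; d'=(18−3·-7/6)/(45/4)=86/45
row 3: denom=8−3·4/15=36/5; d'=(-32−3·86/45)/(36/5)=-283/54
back: M3=-283/54
back: M2=86/45−4/15·-283/54=268/81
back: M1=-7/6−1/4·268/81=-323/162
M: M0=0, M1=-323/162, M2=268/81, M3=-283/54, M4=0
seg 0: a=-5, c=M0/2=0, d=(M1−M0)/(6·3)=-323/2916, b=Δ0−h0·(2M0+M1)/6=863/324
seg 1: a=0, c=M1/2=-323/324, d=(M2−M1)/(6·3)=859/2916, b=Δ1−h1·(2M1+M2)/6=-53/162
seg 2: a=-2, c=M2/2=134/81, d=(M3−M2)/(6·3)=-1385/2916, b=Δ2−h2·(2M2+M3)/6=533/324
seg 3: a=5, c=M3/2=-283/108, d=(M4−M3)/(6·1)=283/324, b=Δ3−h3·(2M3+M4)/6=-203/162
t_q=9/4 → seg 0, τ=9/4; S=-5+863/324·τ+0·τ²+-323/2916·τ³=-619/2304

  seg 0: a=-5 b=863/324 c=0 d=-323/2916
  seg 1: a=0 b=-53/162 c=-323/324 d=859/2916
  seg 2: a=-2 b=533/324 c=134/81 d=-1385/2916
  seg 3: a=5 b=-203/162 c=-283/108 d=283/324
S(9/4) = -619/2304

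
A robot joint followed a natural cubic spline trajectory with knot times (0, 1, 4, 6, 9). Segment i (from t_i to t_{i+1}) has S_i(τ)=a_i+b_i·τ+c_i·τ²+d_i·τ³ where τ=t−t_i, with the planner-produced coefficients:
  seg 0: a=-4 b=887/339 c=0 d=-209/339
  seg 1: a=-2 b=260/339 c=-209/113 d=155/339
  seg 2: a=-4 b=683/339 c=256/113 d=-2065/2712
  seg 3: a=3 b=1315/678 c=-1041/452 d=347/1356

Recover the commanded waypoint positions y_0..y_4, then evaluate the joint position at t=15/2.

y_0 = S_0(0) = a_0 = -4
y_1 = S_1(0) = a_1 = -2
y_2 = S_2(0) = a_2 = -4
y_3 = S_3(0) = a_3 = 3
y_4 = S_3(3) = -5
t_q=15/2 is in segment 3 (τ=3/2); S_3(τ)=5753/3616

y_0=-4 y_1=-2 y_2=-4 y_3=3 y_4=-5
S(15/2) = 5753/3616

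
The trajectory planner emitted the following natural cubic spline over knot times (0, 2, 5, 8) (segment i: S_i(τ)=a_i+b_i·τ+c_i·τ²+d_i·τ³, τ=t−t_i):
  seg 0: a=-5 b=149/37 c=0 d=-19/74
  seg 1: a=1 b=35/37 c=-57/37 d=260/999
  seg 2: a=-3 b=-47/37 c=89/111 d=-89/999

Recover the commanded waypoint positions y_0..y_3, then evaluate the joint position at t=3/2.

y_0=-5 y_1=1 y_2=-3 y_3=-2
S(3/2) = 103/592

y_0 = S_0(0) = a_0 = -5
y_1 = S_1(0) = a_1 = 1
y_2 = S_2(0) = a_2 = -3
y_3 = S_2(3) = -2
t_q=3/2 is in segment 0 (τ=3/2); S_0(τ)=103/592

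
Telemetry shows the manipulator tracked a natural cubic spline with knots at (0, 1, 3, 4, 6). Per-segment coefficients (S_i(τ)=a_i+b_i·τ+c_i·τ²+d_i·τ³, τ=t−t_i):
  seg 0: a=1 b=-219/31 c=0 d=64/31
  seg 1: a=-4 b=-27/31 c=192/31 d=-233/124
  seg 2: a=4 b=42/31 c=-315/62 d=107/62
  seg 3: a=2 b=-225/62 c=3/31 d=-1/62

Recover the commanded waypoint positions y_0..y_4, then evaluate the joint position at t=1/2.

y_0 = S_0(0) = a_0 = 1
y_1 = S_1(0) = a_1 = -4
y_2 = S_2(0) = a_2 = 4
y_3 = S_3(0) = a_3 = 2
y_4 = S_3(2) = -5
t_q=1/2 is in segment 0 (τ=1/2); S_0(τ)=-141/62

y_0=1 y_1=-4 y_2=4 y_3=2 y_4=-5
S(1/2) = -141/62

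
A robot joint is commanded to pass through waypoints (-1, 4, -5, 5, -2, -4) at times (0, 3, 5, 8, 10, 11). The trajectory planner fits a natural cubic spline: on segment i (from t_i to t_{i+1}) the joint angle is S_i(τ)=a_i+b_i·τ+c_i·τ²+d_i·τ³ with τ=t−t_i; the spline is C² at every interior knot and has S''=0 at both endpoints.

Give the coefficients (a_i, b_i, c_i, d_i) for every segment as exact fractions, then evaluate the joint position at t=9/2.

  seg 0: a=-1 b=20845/4836 c=0 d=-12785/43524
  seg 1: a=4 b=-8755/2418 c=-12785/4836 d=3553/3224
  seg 2: a=-5 b=-1174/1209 c=4798/1209 d=-9190/10881
  seg 3: a=5 b=44/1209 c=-1464/403 d=9017/9672
  seg 4: a=-2 b=-7997/2418 c=3161/1612 d=-3161/4836
S(9/2) = -94401/25792

Δ: Δ0=5/3, Δ1=-9/2, Δ2=10/3, Δ3=-7/2, Δ4=-2
row 1: diag=10, rhs=-37; c'=1/5, d'=-37/10
row 2: denom=10−2·1/5=48/5; d'=(47−2·-37/10)/(48/5)=17/3
row 3: denom=10−3·5/16=145/16; d'=(-41−3·17/3)/(145/16)=-32/5
row 4: denom=6−2·32/145=806/145; d'=(9−2·-32/5)/(806/145)=3161/806
back: M4=3161/806
back: M3=-32/5−32/145·3161/806=-2928/403
back: M2=17/3−5/16·-2928/403=9596/1209
back: M1=-37/10−1/5·9596/1209=-12785/2418
M: M0=0, M1=-12785/2418, M2=9596/1209, M3=-2928/403, M4=3161/806, M5=0
seg 0: a=-1, c=M0/2=0, d=(M1−M0)/(6·3)=-12785/43524, b=Δ0−h0·(2M0+M1)/6=20845/4836
seg 1: a=4, c=M1/2=-12785/4836, d=(M2−M1)/(6·2)=3553/3224, b=Δ1−h1·(2M1+M2)/6=-8755/2418
seg 2: a=-5, c=M2/2=4798/1209, d=(M3−M2)/(6·3)=-9190/10881, b=Δ2−h2·(2M2+M3)/6=-1174/1209
seg 3: a=5, c=M3/2=-1464/403, d=(M4−M3)/(6·2)=9017/9672, b=Δ3−h3·(2M3+M4)/6=44/1209
seg 4: a=-2, c=M4/2=3161/1612, d=(M5−M4)/(6·1)=-3161/4836, b=Δ4−h4·(2M4+M5)/6=-7997/2418
t_q=9/2 → seg 1, τ=3/2; S=4+-8755/2418·τ+-12785/4836·τ²+3553/3224·τ³=-94401/25792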